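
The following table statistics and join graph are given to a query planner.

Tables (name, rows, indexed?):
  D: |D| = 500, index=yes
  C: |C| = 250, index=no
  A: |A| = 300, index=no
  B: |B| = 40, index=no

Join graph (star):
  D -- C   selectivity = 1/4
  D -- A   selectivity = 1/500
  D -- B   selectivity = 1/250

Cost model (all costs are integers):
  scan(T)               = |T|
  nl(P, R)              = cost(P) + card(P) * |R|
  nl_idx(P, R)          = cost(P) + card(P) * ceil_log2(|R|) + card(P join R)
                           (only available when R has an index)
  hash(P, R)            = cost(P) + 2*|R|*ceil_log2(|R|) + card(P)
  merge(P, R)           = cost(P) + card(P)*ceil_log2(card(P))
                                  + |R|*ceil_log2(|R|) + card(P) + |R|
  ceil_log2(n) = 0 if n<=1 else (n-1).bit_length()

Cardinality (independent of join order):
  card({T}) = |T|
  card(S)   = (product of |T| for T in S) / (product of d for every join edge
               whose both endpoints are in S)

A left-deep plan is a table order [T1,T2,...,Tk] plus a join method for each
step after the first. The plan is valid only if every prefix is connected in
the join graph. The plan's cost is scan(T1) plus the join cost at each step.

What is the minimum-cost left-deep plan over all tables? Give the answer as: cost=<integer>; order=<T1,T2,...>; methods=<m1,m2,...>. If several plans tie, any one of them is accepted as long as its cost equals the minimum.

Selinger DP (subsets sized 1..n):
  {D}: scan cost=500, card=500
  {C}: scan cost=250, card=250
  {A}: scan cost=300, card=300
  {B}: scan cost=40, card=40
  {CD}: card=31250; try (C,hash)→5000, (D,merge)→7500, (C,merge)→7750, (D,hash)→9500, (D,nl_idx)→33750, (D,nl)→125250 …(+1); best=5000 via (C,hash)
  {AD}: card=300; try (D,nl_idx)→3300, (A,hash)→6400, (D,merge)→8300, (A,merge)→8500, (D,hash)→9600, (D,nl)→150300 …(+1); best=3300 via (D,nl_idx)
  {BD}: card=80; try (D,nl_idx)→480, (B,hash)→1480, (D,merge)→5320, (B,merge)→5780, (D,hash)→9080, (D,nl)→20040 …(+1); best=480 via (D,nl_idx)
  {ACD}: card=18750; try (C,hash)→7600, (C,merge)→8550, (A,hash)→41650, (C,nl)→78300, (A,merge)→508000, (A,nl)→9380000; best=7600 via (C,hash)
  {BCD}: card=5000; try (C,merge)→3370, (C,hash)→4560, (C,nl)→20480, (B,hash)→36730, (B,merge)→505280, (B,nl)→1255000; best=3370 via (C,merge)
  {ABD}: card=48; try (B,hash)→4080, (A,merge)→4120, (A,hash)→5960, (B,merge)→6580, (B,nl)→15300, (A,nl)→24480; best=4080 via (B,hash)
  {ABCD}: card=3000; try (C,merge)→6666, (C,hash)→8128, (A,hash)→13770, (C,nl)→16080, (B,hash)→26830, (A,merge)→76370 …(+3); best=6666 via (C,merge)

cost=6666; order=A,D,B,C; methods=nl_idx,hash,merge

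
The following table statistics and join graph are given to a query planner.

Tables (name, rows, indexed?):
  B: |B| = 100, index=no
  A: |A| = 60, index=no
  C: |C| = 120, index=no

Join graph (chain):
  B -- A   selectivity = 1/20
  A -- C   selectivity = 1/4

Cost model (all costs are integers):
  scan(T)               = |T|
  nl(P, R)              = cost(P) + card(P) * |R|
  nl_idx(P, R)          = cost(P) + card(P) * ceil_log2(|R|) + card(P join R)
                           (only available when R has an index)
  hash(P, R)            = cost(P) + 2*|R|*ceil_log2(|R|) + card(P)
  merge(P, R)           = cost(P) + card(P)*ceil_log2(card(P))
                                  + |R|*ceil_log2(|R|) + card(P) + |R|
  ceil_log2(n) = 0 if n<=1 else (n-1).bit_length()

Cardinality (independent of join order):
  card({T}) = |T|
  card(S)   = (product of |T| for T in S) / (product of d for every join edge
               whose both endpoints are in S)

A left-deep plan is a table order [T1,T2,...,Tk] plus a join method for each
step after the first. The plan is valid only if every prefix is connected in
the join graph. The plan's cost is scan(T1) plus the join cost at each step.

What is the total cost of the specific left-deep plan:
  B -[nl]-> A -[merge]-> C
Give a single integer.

10060

step 1: scan B: cost=100, card=100
step 2: join A via nl
    card(P join A) = 100*60/(20) = 300
    cost = 100 + 100*60 = 6100
step 3: join C via merge
    card(P join C) = 300*120/(4) = 9000
    cost = 6100 + 300*9 + 120*7 + 300 + 120 = 10060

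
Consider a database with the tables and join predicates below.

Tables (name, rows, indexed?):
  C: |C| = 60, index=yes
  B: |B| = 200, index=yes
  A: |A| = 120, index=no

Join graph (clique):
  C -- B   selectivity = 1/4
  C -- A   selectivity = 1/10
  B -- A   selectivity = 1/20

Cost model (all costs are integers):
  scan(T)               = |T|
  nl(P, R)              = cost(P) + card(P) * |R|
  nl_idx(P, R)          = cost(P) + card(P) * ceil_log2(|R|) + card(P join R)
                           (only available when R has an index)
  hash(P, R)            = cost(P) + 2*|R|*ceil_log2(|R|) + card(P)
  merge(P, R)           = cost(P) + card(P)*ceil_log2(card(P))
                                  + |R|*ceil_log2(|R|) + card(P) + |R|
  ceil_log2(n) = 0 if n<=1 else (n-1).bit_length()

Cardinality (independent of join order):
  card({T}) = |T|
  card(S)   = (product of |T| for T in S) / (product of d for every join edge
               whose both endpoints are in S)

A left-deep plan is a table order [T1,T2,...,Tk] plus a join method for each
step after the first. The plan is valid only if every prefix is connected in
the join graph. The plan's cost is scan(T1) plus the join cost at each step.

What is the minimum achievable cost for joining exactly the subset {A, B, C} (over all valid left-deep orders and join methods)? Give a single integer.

Selinger DP over subsets of {A,B,C}:
  {C}: scan cost=60, card=60
  {B}: scan cost=200, card=200
  {A}: scan cost=120, card=120
  {BC}: card=3000; try (C,hash)→1120, (B,merge)→2280, (C,merge)→2420, (B,hash)→3320, (B,nl_idx)→3540, (C,nl_idx)→4400 …(+2); best=1120 via (C,hash)
  {AC}: card=720; try (C,hash)→960, (A,merge)→1440, (C,merge)→1500, (C,nl_idx)→1560, (A,hash)→1800, (A,nl)→7260 …(+1); best=960 via (C,hash)
  {AB}: card=1200; try (A,hash)→2080, (B,nl_idx)→2280, (B,merge)→2880, (A,merge)→2960, (B,hash)→3440, (B,nl)→24120 …(+1); best=2080 via (A,hash)
  {ABC}: card=1800; try (C,hash)→4000, (B,hash)→4880, (A,hash)→5800, (B,nl_idx)→8520, (B,merge)→10680, (C,nl_idx)→11080 …(+5); best=4000 via (C,hash)

4000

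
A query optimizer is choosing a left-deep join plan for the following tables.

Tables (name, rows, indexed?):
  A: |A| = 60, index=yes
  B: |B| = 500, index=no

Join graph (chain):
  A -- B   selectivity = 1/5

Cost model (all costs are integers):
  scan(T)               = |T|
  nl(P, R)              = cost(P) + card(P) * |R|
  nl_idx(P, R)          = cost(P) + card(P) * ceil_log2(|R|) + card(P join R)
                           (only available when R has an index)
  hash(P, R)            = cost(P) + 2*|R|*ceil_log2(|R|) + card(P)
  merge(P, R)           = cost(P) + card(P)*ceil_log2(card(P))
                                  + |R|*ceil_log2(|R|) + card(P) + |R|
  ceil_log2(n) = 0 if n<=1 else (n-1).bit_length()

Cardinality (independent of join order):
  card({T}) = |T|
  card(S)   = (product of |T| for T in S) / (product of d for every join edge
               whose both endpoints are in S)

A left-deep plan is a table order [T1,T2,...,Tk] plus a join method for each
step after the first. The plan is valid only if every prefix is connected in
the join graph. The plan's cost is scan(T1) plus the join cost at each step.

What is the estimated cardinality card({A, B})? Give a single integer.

6000

Tables in S: A(60), B(500)
Edges inside S: A-B(d=5)
numerator = 60 * 500 = 30000
denominator = 5 = 5
card(S) = 30000 / 5 = 6000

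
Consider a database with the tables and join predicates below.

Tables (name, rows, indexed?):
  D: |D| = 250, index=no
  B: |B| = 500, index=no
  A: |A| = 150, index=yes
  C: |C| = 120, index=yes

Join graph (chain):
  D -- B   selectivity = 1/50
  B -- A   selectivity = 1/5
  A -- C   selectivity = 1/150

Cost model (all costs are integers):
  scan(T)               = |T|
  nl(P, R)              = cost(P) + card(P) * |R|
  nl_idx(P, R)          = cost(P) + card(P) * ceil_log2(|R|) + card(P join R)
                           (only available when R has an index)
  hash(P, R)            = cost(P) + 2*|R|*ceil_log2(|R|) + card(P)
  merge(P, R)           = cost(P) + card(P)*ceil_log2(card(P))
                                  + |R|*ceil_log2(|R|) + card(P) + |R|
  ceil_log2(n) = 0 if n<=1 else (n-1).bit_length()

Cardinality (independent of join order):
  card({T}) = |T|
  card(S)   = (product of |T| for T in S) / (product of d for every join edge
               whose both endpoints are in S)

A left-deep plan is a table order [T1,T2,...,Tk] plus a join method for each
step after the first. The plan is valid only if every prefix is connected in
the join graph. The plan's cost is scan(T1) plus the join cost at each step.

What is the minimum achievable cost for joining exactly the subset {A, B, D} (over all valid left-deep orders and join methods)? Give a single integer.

9900

Selinger DP over subsets of {A,B,D}:
  {D}: scan cost=250, card=250
  {B}: scan cost=500, card=500
  {A}: scan cost=150, card=150
  {BD}: card=2500; try (D,hash)→5000, (B,merge)→7500, (D,merge)→7750, (B,hash)→9500, (B,nl)→125250, (D,nl)→125500; best=5000 via (D,hash)
  {AB}: card=15000; try (A,hash)→3400, (B,merge)→6500, (A,merge)→6850, (B,hash)→9300, (A,nl_idx)→19500, (B,nl)→75150 …(+1); best=3400 via (A,hash)
  {ABD}: card=75000; try (A,hash)→9900, (D,hash)→22400, (A,merge)→38850, (A,nl_idx)→100000, (D,merge)→230650, (A,nl)→380000 …(+1); best=9900 via (A,hash)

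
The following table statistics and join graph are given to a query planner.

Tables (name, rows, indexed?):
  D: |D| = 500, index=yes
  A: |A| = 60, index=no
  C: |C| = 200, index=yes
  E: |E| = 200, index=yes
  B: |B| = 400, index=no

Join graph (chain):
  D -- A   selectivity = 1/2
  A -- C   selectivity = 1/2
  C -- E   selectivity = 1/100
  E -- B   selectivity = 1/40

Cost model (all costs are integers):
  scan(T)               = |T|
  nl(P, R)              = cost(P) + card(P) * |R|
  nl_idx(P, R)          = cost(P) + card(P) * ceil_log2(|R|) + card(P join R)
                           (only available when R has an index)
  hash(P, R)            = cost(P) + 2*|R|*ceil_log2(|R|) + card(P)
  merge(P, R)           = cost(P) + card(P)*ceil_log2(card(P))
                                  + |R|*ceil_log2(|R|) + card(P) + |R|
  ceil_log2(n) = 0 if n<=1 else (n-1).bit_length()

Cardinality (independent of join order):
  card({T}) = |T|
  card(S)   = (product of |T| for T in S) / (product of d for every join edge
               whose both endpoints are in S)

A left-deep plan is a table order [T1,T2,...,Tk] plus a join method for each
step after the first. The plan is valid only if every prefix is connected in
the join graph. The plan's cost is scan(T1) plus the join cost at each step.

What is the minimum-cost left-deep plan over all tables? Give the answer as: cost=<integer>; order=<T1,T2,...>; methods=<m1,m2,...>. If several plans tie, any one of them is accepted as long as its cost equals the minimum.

Selinger DP (subsets sized 1..n):
  {D}: scan cost=500, card=500
  {A}: scan cost=60, card=60
  {C}: scan cost=200, card=200
  {E}: scan cost=200, card=200
  {B}: scan cost=400, card=400
  {AD}: card=15000; try (A,hash)→1720, (D,merge)→5480, (A,merge)→5920, (D,hash)→9120, (D,nl_idx)→15600, (D,nl)→30060 …(+1); best=1720 via (A,hash)
  {AC}: card=6000; try (A,hash)→1120, (C,merge)→2280, (A,merge)→2420, (C,hash)→3320, (C,nl_idx)→6540, (C,nl)→12060 …(+1); best=1120 via (A,hash)
  {CE}: card=400; try (E,nl_idx)→2200, (C,nl_idx)→2200, (E,hash)→3600, (C,hash)→3600, (E,merge)→3800, (C,merge)→3800 …(+2); best=2200 via (E,nl_idx)
  {BE}: card=2000; try (E,hash)→4000, (E,nl_idx)→5600, (B,merge)→6000, (E,merge)→6200, (B,hash)→7600, (B,nl)→80200 …(+1); best=4000 via (E,hash)
  {ACD}: card=1500000; try (D,hash)→16120, (C,hash)→19920, (D,merge)→90120, (C,merge)→228520, (D,nl_idx)→1555120, (C,nl_idx)→1621720 …(+2); best=16120 via (D,hash)
  {ACE}: card=12000; try (A,hash)→3320, (A,merge)→6620, (E,hash)→10320, (A,nl)→26200, (E,nl_idx)→61120, (E,merge)→86920 …(+1); best=3320 via (A,hash)
  {BCE}: card=4000; try (C,hash)→9200, (B,hash)→9800, (B,merge)→10200, (C,nl_idx)→24000, (C,merge)→29800, (B,nl)→162200 …(+1); best=9200 via (C,hash)
  {ACDE}: card=3000000; try (D,hash)→24320, (D,merge)→188320, (E,hash)→1519320, (D,nl_idx)→3111320, (D,nl)→6003320, (E,nl_idx)→15016120 …(+2); best=24320 via (D,hash)
  {ABCE}: card=120000; try (A,hash)→13920, (B,hash)→22520, (A,merge)→61620, (B,merge)→187320, (A,nl)→249200, (B,nl)→4803320; best=13920 via (A,hash)
  {ABCDE}: card=30000000; try (D,hash)→142920, (D,merge)→2178920, (B,hash)→3031520, (D,nl_idx)→31093920, (D,nl)→60013920, (B,merge)→69028320 …(+1); best=142920 via (D,hash)

cost=142920; order=B,E,C,A,D; methods=hash,hash,hash,hash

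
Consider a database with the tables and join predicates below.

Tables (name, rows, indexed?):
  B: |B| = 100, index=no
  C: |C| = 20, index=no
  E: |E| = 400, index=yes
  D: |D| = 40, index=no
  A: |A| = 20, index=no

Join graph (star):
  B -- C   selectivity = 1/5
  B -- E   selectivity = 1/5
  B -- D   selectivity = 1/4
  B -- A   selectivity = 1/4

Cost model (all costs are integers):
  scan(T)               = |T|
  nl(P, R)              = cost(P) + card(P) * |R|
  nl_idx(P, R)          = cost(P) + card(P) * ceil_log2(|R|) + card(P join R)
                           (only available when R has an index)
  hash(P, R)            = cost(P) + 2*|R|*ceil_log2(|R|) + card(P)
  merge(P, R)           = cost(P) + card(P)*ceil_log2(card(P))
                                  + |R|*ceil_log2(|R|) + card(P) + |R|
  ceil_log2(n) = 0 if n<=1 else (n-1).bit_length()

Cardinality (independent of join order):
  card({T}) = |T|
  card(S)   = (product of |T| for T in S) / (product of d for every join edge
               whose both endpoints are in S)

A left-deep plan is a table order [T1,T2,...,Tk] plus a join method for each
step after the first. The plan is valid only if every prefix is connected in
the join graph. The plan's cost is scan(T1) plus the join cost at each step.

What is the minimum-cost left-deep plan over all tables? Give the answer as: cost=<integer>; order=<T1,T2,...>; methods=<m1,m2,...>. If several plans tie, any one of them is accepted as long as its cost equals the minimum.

Selinger DP (subsets sized 1..n):
  {B}: scan cost=100, card=100
  {C}: scan cost=20, card=20
  {E}: scan cost=400, card=400
  {D}: scan cost=40, card=40
  {A}: scan cost=20, card=20
  {BC}: card=400; try (C,hash)→400, (B,merge)→940, (C,merge)→1020, (B,hash)→1440, (B,nl)→2020, (C,nl)→2100; best=400 via (C,hash)
  {BE}: card=8000; try (B,hash)→2200, (E,merge)→4900, (B,merge)→5200, (E,hash)→7400, (E,nl_idx)→9000, (E,nl)→40100 …(+1); best=2200 via (B,hash)
  {BD}: card=1000; try (D,hash)→680, (B,merge)→1120, (D,merge)→1180, (B,hash)→1480, (B,nl)→4040, (D,nl)→4100; best=680 via (D,hash)
  {AB}: card=500; try (A,hash)→400, (B,merge)→940, (A,merge)→1020, (B,hash)→1440, (B,nl)→2020, (A,nl)→2100; best=400 via (A,hash)
  {BCE}: card=32000; try (E,hash)→8000, (E,merge)→8400, (C,hash)→10400, (E,nl_idx)→36000, (C,merge)→114320, (E,nl)→160400 …(+1); best=8000 via (E,hash)
  {BCD}: card=4000; try (D,hash)→1280, (C,hash)→1880, (D,merge)→4680, (C,merge)→11800, (D,nl)→16400, (C,nl)→20680; best=1280 via (D,hash)
  {ABC}: card=2000; try (A,hash)→1000, (C,hash)→1100, (A,merge)→4520, (C,merge)→5520, (A,nl)→8400, (C,nl)→10400; best=1000 via (A,hash)
  {BDE}: card=80000; try (E,hash)→8880, (D,hash)→10680, (E,merge)→15680, (E,nl_idx)→89680, (D,merge)→114480, (D,nl)→322200 …(+1); best=8880 via (E,hash)
  {ABE}: card=40000; try (E,hash)→8100, (E,merge)→9400, (A,hash)→10400, (E,nl_idx)→44900, (A,merge)→114320, (A,nl)→162200 …(+1); best=8100 via (E,hash)
  {ABD}: card=5000; try (D,hash)→1380, (A,hash)→1880, (D,merge)→5680, (A,merge)→11800, (D,nl)→20400, (A,nl)→20680; best=1380 via (D,hash)
  {BCDE}: card=320000; try (E,hash)→12480, (D,hash)→40480, (E,merge)→57280, (C,hash)→89080, (E,nl_idx)→357280, (D,merge)→520280 …(+4); best=12480 via (E,hash)
  {ABCE}: card=160000; try (E,hash)→10200, (E,merge)→29000, (A,hash)→40200, (C,hash)→48300, (E,nl_idx)→179000, (A,merge)→520120 …(+4); best=10200 via (E,hash)
  {ABCD}: card=20000; try (D,hash)→3480, (A,hash)→5480, (C,hash)→6580, (D,merge)→25280, (A,merge)→53400, (C,merge)→71500 …(+3); best=3480 via (D,hash)
  {ABDE}: card=400000; try (E,hash)→13580, (D,hash)→48580, (E,merge)→75380, (A,hash)→89080, (E,nl_idx)→446380, (D,merge)→688380 …(+4); best=13580 via (E,hash)
  {ABCDE}: card=1600000; try (E,hash)→30680, (D,hash)→170680, (E,merge)→327480, (A,hash)→332680, (C,hash)→413780, (E,nl_idx)→1783480 …(+7); best=30680 via (E,hash)

cost=30680; order=B,C,A,D,E; methods=hash,hash,hash,hash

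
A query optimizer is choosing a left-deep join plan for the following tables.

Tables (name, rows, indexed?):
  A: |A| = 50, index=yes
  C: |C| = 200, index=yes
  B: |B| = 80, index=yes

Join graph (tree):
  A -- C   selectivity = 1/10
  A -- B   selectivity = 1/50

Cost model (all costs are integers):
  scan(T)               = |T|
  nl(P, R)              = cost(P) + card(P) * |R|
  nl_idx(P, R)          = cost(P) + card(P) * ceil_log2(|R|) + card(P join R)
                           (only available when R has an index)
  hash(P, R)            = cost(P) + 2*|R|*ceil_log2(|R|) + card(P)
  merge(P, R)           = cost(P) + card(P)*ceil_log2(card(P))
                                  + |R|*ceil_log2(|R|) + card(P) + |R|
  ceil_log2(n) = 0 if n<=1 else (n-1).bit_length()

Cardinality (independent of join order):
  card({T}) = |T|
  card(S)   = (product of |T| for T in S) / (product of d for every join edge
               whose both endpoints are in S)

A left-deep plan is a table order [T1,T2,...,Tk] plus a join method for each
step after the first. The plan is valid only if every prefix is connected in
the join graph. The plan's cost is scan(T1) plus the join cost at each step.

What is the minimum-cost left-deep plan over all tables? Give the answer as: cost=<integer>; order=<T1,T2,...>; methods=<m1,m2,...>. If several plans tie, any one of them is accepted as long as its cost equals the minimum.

cost=2720; order=A,B,C; methods=nl_idx,nl_idx

Selinger DP (subsets sized 1..n):
  {A}: scan cost=50, card=50
  {C}: scan cost=200, card=200
  {B}: scan cost=80, card=80
  {AC}: card=1000; try (A,hash)→1000, (C,nl_idx)→1450, (C,merge)→2200, (A,merge)→2350, (A,nl_idx)→2400, (C,hash)→3300 …(+2); best=1000 via (A,hash)
  {AB}: card=80; try (B,nl_idx)→480, (A,nl_idx)→640, (A,hash)→760, (B,merge)→1040, (A,merge)→1070, (B,hash)→1220 …(+2); best=480 via (B,nl_idx)
  {ABC}: card=1600; try (C,nl_idx)→2720, (C,merge)→2920, (B,hash)→3120, (C,hash)→3760, (B,nl_idx)→9600, (B,merge)→12640 …(+2); best=2720 via (C,nl_idx)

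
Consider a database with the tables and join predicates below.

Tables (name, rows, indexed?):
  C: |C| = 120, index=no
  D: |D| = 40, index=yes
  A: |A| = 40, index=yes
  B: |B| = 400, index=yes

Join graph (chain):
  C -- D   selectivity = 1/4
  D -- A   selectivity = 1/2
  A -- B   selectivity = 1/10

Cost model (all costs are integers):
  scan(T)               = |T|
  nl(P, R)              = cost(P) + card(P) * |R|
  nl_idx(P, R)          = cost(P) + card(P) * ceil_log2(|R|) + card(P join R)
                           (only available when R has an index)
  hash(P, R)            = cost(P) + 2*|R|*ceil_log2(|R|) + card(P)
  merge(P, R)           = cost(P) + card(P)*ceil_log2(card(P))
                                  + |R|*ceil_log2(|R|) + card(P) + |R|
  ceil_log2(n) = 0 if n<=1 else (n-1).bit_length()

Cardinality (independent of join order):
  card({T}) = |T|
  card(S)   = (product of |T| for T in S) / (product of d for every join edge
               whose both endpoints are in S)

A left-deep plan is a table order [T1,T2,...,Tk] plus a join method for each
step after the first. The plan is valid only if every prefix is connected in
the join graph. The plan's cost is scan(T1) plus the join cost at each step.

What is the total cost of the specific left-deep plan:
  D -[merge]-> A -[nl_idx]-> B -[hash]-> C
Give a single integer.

73480

step 1: scan D: cost=40, card=40
step 2: join A via merge
    card(P join A) = 40*40/(2) = 800
    cost = 40 + 40*6 + 40*6 + 40 + 40 = 600
step 3: join B via nl_idx
    card(P join B) = 800*400/(10) = 32000
    cost = 600 + 800*9 + 32000 = 39800
step 4: join C via hash
    card(P join C) = 32000*120/(4) = 960000
    cost = 39800 + 2*120*7 + 32000 = 73480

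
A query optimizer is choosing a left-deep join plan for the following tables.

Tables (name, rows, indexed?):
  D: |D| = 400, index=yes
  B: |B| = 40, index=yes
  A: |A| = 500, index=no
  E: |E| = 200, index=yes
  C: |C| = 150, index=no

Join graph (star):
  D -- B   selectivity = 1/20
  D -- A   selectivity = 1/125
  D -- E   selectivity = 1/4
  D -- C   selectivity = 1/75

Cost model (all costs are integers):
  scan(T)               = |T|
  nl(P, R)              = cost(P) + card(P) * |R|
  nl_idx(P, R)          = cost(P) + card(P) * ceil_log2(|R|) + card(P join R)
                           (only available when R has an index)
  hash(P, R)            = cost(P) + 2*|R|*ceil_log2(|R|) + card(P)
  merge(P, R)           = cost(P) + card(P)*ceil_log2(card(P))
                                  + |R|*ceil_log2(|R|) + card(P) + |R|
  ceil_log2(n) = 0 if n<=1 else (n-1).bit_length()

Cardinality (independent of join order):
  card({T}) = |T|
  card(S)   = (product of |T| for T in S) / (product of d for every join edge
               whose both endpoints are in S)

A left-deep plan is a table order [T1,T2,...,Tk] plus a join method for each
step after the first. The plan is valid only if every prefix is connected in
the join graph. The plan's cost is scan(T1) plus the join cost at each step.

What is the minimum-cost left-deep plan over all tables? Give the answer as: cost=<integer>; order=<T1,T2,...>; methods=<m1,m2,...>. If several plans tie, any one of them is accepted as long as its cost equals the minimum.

Selinger DP (subsets sized 1..n):
  {D}: scan cost=400, card=400
  {B}: scan cost=40, card=40
  {A}: scan cost=500, card=500
  {E}: scan cost=200, card=200
  {C}: scan cost=150, card=150
  {BD}: card=800; try (D,nl_idx)→1200, (B,hash)→1280, (B,nl_idx)→3600, (D,merge)→4320, (B,merge)→4680, (D,hash)→7280 …(+2); best=1200 via (D,nl_idx)
  {AD}: card=1600; try (D,nl_idx)→6600, (D,hash)→8200, (A,merge)→9400, (D,merge)→9500, (A,hash)→9800, (A,nl)→200400 …(+1); best=6600 via (D,nl_idx)
  {DE}: card=20000; try (E,hash)→4000, (D,merge)→6000, (E,merge)→6200, (D,hash)→7600, (D,nl_idx)→22000, (E,nl_idx)→23600 …(+2); best=4000 via (E,hash)
  {CD}: card=800; try (D,nl_idx)→2300, (C,hash)→3200, (D,merge)→5500, (C,merge)→5750, (D,hash)→7500, (D,nl)→60150 …(+1); best=2300 via (D,nl_idx)
  {ABD}: card=3200; try (B,hash)→8680, (A,hash)→11000, (A,merge)→15000, (B,nl_idx)→19400, (B,merge)→26080, (B,nl)→70600 …(+1); best=8680 via (B,hash)
  {BDE}: card=40000; try (E,hash)→5200, (E,merge)→11800, (B,hash)→24480, (E,nl_idx)→47600, (E,nl)→161200, (B,nl_idx)→164000 …(+2); best=5200 via (E,hash)
  {BCD}: card=1600; try (B,hash)→3580, (C,hash)→4400, (B,nl_idx)→8700, (C,merge)→11350, (B,merge)→11380, (B,nl)→34300 …(+1); best=3580 via (B,hash)
  {ADE}: card=80000; try (E,hash)→11400, (E,merge)→27600, (A,hash)→33000, (E,nl_idx)→99400, (E,nl)→326600, (A,merge)→329000 …(+1); best=11400 via (E,hash)
  {ACD}: card=3200; try (C,hash)→10600, (A,hash)→12100, (A,merge)→16100, (C,merge)→27150, (C,nl)→246600, (A,nl)→402300; best=10600 via (C,hash)
  {CDE}: card=40000; try (E,hash)→6300, (E,merge)→12900, (C,hash)→26400, (E,nl_idx)→48700, (E,nl)→162300, (C,merge)→325350 …(+1); best=6300 via (E,hash)
  {ABDE}: card=160000; try (E,hash)→15080, (E,merge)→52080, (A,hash)→54200, (B,hash)→91880, (E,nl_idx)→194280, (E,nl)→648680 …(+5); best=15080 via (E,hash)
  {ABCD}: card=6400; try (A,hash)→14180, (C,hash)→14280, (B,hash)→14280, (A,merge)→27780, (B,nl_idx)→36200, (C,merge)→51630 …(+4); best=14180 via (A,hash)
  {BCDE}: card=80000; try (E,hash)→8380, (E,merge)→24580, (B,hash)→46780, (C,hash)→47600, (E,nl_idx)→96380, (E,nl)→323580 …(+5); best=8380 via (E,hash)
  {ACDE}: card=160000; try (E,hash)→17000, (E,merge)→54000, (A,hash)→55300, (C,hash)→93800, (E,nl_idx)→196200, (E,nl)→650600 …(+4); best=17000 via (E,hash)
  {ABCDE}: card=320000; try (E,hash)→23780, (A,hash)→97380, (E,merge)→105580, (C,hash)→177480, (B,hash)→177480, (E,nl_idx)→385380 …(+8); best=23780 via (E,hash)

cost=23780; order=C,D,B,A,E; methods=nl_idx,hash,hash,hash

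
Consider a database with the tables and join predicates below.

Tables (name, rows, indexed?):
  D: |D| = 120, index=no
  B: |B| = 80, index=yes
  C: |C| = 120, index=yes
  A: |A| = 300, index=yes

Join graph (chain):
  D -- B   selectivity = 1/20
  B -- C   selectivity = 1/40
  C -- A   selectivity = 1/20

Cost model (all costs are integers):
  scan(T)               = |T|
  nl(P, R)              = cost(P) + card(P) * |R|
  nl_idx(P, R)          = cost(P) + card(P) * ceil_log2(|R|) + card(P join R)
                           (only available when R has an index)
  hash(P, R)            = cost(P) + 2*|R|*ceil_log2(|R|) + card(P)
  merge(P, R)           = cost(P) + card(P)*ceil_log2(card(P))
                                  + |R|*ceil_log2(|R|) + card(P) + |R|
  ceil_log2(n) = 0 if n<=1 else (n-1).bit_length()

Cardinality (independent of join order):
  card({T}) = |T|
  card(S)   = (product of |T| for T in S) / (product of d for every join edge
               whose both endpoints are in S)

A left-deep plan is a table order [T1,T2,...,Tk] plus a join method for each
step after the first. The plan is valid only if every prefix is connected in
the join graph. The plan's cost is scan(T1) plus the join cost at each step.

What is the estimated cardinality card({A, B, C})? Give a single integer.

3600

Tables in S: A(300), B(80), C(120)
Edges inside S: B-C(d=40), C-A(d=20)
numerator = 300 * 80 * 120 = 2880000
denominator = 40 * 20 = 800
card(S) = 2880000 / 800 = 3600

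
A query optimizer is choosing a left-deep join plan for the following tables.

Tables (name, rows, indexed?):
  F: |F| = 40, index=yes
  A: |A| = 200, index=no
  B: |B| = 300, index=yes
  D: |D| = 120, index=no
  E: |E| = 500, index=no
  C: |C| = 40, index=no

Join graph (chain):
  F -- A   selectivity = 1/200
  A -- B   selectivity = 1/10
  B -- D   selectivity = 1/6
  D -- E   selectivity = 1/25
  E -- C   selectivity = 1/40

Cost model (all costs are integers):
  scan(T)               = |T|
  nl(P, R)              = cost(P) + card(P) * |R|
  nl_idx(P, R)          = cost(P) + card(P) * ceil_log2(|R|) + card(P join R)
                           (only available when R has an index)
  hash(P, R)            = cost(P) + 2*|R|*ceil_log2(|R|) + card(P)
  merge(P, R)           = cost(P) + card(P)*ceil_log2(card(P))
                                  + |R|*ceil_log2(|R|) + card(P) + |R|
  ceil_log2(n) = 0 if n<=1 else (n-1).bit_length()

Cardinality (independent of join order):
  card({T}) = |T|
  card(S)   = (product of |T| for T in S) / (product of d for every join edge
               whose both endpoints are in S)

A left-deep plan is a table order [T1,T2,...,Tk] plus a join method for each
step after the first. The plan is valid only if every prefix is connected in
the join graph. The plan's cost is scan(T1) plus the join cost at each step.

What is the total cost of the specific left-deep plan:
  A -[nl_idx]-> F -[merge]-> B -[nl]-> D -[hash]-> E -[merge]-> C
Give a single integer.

9782000

step 1: scan A: cost=200, card=200
step 2: join F via nl_idx
    card(P join F) = 200*40/(200) = 40
    cost = 200 + 200*6 + 40 = 1440
step 3: join B via merge
    card(P join B) = 40*300/(10) = 1200
    cost = 1440 + 40*6 + 300*9 + 40 + 300 = 4720
step 4: join D via nl
    card(P join D) = 1200*120/(6) = 24000
    cost = 4720 + 1200*120 = 148720
step 5: join E via hash
    card(P join E) = 24000*500/(25) = 480000
    cost = 148720 + 2*500*9 + 24000 = 181720
step 6: join C via merge
    card(P join C) = 480000*40/(40) = 480000
    cost = 181720 + 480000*19 + 40*6 + 480000 + 40 = 9782000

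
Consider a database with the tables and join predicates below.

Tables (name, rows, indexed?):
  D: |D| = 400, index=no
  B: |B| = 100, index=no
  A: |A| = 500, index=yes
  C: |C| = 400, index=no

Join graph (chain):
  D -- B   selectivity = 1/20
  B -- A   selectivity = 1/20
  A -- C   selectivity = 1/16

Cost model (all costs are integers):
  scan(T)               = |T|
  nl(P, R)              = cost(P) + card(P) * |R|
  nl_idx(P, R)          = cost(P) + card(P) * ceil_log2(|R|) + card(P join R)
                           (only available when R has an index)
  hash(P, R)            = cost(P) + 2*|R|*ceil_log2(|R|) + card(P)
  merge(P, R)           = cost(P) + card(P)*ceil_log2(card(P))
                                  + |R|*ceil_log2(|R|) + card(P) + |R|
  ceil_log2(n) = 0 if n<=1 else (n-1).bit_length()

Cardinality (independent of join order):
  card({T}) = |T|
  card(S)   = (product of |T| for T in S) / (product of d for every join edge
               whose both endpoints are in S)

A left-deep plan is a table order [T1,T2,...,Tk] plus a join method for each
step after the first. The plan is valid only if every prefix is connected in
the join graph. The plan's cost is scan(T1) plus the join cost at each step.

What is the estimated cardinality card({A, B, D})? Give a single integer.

50000

Tables in S: A(500), B(100), D(400)
Edges inside S: D-B(d=20), B-A(d=20)
numerator = 500 * 100 * 400 = 20000000
denominator = 20 * 20 = 400
card(S) = 20000000 / 400 = 50000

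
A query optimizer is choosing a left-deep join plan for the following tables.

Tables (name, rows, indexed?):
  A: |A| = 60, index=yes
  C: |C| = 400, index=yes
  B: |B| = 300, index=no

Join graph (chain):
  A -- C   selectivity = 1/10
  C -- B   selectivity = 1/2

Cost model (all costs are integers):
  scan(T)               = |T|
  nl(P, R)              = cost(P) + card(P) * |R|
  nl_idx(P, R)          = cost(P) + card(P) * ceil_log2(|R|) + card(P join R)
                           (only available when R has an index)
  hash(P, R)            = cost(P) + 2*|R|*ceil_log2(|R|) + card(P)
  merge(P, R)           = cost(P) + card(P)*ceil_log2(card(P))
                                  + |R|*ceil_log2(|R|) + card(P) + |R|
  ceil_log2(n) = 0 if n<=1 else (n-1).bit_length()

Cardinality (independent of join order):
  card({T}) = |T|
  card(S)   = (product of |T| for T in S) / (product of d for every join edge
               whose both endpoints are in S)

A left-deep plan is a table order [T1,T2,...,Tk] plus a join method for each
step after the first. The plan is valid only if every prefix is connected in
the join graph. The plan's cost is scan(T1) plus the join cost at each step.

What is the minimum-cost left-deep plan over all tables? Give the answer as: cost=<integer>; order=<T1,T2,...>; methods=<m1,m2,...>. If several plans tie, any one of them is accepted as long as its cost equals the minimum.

Selinger DP (subsets sized 1..n):
  {A}: scan cost=60, card=60
  {C}: scan cost=400, card=400
  {B}: scan cost=300, card=300
  {AC}: card=2400; try (A,hash)→1520, (C,nl_idx)→3000, (C,merge)→4480, (A,merge)→4820, (A,nl_idx)→5200, (C,hash)→7320 …(+2); best=1520 via (A,hash)
  {BC}: card=60000; try (B,hash)→6200, (C,merge)→7300, (B,merge)→7400, (C,hash)→7800, (C,nl_idx)→63000, (C,nl)→120300 …(+1); best=6200 via (B,hash)
  {ABC}: card=360000; try (B,hash)→9320, (B,merge)→35720, (A,hash)→66920, (B,nl)→721520, (A,nl_idx)→726200, (A,merge)→1026620 …(+1); best=9320 via (B,hash)

cost=9320; order=C,A,B; methods=hash,hash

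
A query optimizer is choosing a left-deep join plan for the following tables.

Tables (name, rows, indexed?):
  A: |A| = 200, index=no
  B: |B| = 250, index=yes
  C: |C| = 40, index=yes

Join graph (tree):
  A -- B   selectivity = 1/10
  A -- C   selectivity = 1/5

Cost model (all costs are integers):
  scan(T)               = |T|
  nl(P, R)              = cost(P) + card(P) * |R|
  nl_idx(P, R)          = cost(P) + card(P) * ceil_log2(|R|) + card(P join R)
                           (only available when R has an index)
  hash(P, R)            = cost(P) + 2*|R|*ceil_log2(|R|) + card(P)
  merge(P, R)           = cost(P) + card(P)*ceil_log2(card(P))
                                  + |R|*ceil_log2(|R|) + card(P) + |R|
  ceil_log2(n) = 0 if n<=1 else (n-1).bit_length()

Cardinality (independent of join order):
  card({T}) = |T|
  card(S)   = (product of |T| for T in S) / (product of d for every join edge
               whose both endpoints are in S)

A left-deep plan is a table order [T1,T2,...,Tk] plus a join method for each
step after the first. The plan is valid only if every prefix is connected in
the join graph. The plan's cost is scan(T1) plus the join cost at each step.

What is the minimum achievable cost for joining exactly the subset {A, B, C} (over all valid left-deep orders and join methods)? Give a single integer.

Selinger DP over subsets of {A,B,C}:
  {A}: scan cost=200, card=200
  {B}: scan cost=250, card=250
  {C}: scan cost=40, card=40
  {AB}: card=5000; try (A,hash)→3700, (B,merge)→4250, (A,merge)→4300, (B,hash)→4400, (B,nl_idx)→6800, (B,nl)→50200 …(+1); best=3700 via (A,hash)
  {AC}: card=1600; try (C,hash)→880, (A,merge)→2120, (C,merge)→2280, (C,nl_idx)→3000, (A,hash)→3280, (A,nl)→8040 …(+1); best=880 via (C,hash)
  {ABC}: card=40000; try (B,hash)→6480, (C,hash)→9180, (B,merge)→22330, (B,nl_idx)→53680, (C,nl_idx)→73700, (C,merge)→73980 …(+2); best=6480 via (B,hash)

6480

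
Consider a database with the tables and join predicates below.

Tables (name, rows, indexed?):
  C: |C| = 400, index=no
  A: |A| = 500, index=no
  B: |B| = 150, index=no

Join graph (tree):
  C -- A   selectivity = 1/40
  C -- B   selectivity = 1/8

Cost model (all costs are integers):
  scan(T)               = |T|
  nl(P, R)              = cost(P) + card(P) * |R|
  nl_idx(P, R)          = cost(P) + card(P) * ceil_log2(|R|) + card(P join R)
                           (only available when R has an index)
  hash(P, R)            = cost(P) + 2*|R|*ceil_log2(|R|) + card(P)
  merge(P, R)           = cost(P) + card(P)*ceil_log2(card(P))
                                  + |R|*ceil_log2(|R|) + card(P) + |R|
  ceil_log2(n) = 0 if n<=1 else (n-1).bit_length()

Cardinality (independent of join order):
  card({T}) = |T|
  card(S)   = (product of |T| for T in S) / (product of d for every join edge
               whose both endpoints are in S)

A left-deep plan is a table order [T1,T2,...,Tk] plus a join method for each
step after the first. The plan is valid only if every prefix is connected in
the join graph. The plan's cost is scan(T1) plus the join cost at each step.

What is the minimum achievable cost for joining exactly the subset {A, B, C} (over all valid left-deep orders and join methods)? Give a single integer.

Selinger DP over subsets of {A,B,C}:
  {C}: scan cost=400, card=400
  {A}: scan cost=500, card=500
  {B}: scan cost=150, card=150
  {AC}: card=5000; try (C,hash)→8200, (A,merge)→9400, (C,merge)→9500, (A,hash)→9800, (A,nl)→200400, (C,nl)→200500; best=8200 via (C,hash)
  {BC}: card=7500; try (B,hash)→3200, (C,merge)→5500, (B,merge)→5750, (C,hash)→7500, (C,nl)→60150, (B,nl)→60400; best=3200 via (B,hash)
  {ABC}: card=93750; try (B,hash)→15600, (A,hash)→19700, (B,merge)→79550, (A,merge)→113200, (B,nl)→758200, (A,nl)→3753200; best=15600 via (B,hash)

15600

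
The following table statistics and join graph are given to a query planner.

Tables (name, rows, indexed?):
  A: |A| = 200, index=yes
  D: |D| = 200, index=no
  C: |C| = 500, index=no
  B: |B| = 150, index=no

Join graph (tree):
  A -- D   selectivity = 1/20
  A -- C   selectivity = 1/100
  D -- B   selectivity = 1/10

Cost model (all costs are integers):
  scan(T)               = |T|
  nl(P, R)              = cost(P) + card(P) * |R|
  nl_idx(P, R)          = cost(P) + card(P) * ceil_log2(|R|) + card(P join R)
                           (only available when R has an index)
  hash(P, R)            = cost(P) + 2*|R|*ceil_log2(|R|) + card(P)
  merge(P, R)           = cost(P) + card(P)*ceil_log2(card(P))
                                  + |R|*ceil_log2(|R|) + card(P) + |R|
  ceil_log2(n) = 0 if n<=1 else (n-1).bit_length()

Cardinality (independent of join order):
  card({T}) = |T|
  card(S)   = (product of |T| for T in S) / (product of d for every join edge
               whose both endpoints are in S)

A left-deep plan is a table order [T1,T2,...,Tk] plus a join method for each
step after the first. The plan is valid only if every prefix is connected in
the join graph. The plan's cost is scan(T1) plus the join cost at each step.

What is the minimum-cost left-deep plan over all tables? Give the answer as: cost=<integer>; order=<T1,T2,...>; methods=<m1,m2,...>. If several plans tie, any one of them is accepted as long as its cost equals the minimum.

cost=20800; order=C,A,D,B; methods=hash,hash,hash

Selinger DP (subsets sized 1..n):
  {A}: scan cost=200, card=200
  {D}: scan cost=200, card=200
  {C}: scan cost=500, card=500
  {B}: scan cost=150, card=150
  {AD}: card=2000; try (D,hash)→3600, (A,hash)→3600, (D,merge)→3800, (A,merge)→3800, (A,nl_idx)→3800, (D,nl)→40200 …(+1); best=3600 via (D,hash)
  {AC}: card=1000; try (A,hash)→4200, (A,nl_idx)→5500, (C,merge)→7000, (A,merge)→7300, (C,hash)→9400, (C,nl)→100200 …(+1); best=4200 via (A,hash)
  {BD}: card=3000; try (B,hash)→2800, (D,merge)→3300, (B,merge)→3350, (D,hash)→3500, (D,nl)→30150, (B,nl)→30200; best=2800 via (B,hash)
  {ACD}: card=10000; try (D,hash)→8400, (C,hash)→14600, (D,merge)→17000, (C,merge)→32600, (D,nl)→204200, (C,nl)→1003600; best=8400 via (D,hash)
  {ABD}: card=30000; try (B,hash)→8000, (A,hash)→9000, (B,merge)→28950, (A,merge)→43600, (A,nl_idx)→56800, (B,nl)→303600 …(+1); best=8000 via (B,hash)
  {ABCD}: card=150000; try (B,hash)→20800, (C,hash)→47000, (B,merge)→159750, (C,merge)→493000, (B,nl)→1508400, (C,nl)→15008000; best=20800 via (B,hash)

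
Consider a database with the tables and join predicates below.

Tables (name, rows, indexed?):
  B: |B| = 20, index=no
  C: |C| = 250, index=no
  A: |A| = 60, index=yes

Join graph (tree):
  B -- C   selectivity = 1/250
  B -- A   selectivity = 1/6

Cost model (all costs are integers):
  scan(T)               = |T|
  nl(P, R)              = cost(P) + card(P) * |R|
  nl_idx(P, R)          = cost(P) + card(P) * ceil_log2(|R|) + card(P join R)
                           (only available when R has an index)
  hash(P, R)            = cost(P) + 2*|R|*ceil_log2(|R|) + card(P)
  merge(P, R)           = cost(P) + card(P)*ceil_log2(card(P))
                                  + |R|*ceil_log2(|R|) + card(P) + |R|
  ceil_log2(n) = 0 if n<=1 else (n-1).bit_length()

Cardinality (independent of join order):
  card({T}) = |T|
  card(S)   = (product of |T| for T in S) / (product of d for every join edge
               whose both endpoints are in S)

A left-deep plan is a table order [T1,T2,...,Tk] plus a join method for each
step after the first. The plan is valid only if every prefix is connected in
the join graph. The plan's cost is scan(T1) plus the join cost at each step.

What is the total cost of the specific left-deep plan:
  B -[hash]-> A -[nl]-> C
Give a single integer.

50760

step 1: scan B: cost=20, card=20
step 2: join A via hash
    card(P join A) = 20*60/(6) = 200
    cost = 20 + 2*60*6 + 20 = 760
step 3: join C via nl
    card(P join C) = 200*250/(250) = 200
    cost = 760 + 200*250 = 50760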